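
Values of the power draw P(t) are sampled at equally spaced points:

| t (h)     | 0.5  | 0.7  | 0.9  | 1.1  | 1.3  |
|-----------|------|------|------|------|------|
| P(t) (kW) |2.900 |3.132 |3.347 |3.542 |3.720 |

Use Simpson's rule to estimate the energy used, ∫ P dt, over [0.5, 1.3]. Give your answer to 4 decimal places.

h = 0.2, n = 4.
(h/3)·[y₀ + 4y₁ + 2y₂ + 4y₃ + y₄] = 0.066667·(40.010) = 2.6673.

2.6673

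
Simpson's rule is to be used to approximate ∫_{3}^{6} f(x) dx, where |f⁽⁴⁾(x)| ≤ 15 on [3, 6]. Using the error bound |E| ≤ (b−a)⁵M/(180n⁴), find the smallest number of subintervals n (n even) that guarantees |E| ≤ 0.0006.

Need 3645/(180n⁴) ≤ 0.0006.
n⁴ ≥ 3645/(180·0.0006) = 33750 ⇒ n ≥ 13.5540, so the smallest even n is 14. (n must be even for Simpson's rule.)

14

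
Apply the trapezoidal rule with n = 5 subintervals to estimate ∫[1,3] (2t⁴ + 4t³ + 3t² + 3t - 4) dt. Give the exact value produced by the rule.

211.00992

h = (3 − 1)/5 = 0.4.
Nodes t₀,…,t₅ = 1, 1.4, 1.8, 2.2, 2.6, 3.
f(t) = 2t⁴ + 4t³ + 3t² + 3t - 4: f₀=8, f₁=24.7392, f₂=55.4432, f₃=106.5632, f₄=185.7792, f₅=302.
(h/2)·[f₀ + 2f₁ + 2f₂ + 2f₃ + 2f₄ + f₅] = 0.2·(1055.0496) = 211.00992.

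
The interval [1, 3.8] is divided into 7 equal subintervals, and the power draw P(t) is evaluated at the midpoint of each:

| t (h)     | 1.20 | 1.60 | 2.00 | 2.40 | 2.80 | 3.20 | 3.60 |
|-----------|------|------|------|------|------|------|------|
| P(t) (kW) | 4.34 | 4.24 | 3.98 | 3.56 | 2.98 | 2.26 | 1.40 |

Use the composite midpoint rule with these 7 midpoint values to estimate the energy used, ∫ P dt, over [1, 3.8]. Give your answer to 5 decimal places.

9.10400

h = 0.4, n = 7.
h·[y(m₁) + y(m₂) + y(m₃) + y(m₄) + y(m₅) + y(m₆) + y(m₇)] = 0.4·(22.76) = 9.10400.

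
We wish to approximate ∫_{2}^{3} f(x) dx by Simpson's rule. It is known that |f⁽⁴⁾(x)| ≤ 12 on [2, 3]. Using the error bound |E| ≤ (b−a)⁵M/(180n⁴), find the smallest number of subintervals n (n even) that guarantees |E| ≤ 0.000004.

12

Need 12/(180n⁴) ≤ 0.000004.
n⁴ ≥ 12/(180·0.000004) = 16666.7 ⇒ n ≥ 11.3622, so the smallest even n is 12. (n must be even for Simpson's rule.)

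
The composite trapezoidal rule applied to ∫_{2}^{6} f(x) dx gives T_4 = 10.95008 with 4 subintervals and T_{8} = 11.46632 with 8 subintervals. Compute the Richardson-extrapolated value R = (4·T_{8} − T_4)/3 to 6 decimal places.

R = (4·T_{8} − T_4) / 3 = (4·11.46632 − 10.95008)/3 = (34.91520)/3 = 11.638400.

11.638400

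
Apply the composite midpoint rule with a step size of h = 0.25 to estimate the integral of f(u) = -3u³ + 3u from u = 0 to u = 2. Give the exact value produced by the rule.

h = (2 − 0)/8 = 0.25.
Midpoints m₁,…,m₈ = 0.125, 0.375, 0.625, 0.875, 1.125, 1.375, 1.625, 1.875.
f(m₁)=0.369140625, f(m₂)=0.966796875, f(m₃)=1.142578125, f(m₄)=0.615234375, f(m₅)=-0.896484375, f(m₆)=-3.673828125, f(m₇)=-7.998046875, f(m₈)=-14.150390625.
h·[f(m₁) + f(m₂) + f(m₃) + f(m₄) + f(m₅) + f(m₆) + f(m₇) + f(m₈)] = 0.25·(-23.625) = -5.90625.

-5.90625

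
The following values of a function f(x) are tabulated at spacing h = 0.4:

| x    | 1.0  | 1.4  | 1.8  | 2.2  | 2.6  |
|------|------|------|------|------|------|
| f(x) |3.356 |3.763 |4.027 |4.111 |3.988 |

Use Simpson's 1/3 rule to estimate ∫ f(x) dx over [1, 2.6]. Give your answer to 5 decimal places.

h = 0.4, n = 4.
(h/3)·[y₀ + 4y₁ + 2y₂ + 4y₃ + y₄] = 0.133333·(46.894) = 6.25253.

6.25253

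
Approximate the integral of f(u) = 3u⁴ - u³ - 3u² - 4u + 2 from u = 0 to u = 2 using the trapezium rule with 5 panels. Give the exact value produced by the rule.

h = (2 − 0)/5 = 0.4.
Nodes u₀,…,u₅ = 0, 0.4, 0.8, 1.2, 1.6, 2.
f(u) = 3u⁴ - u³ - 3u² - 4u + 2: f₀=2, f₁=-0.0672, f₂=-2.4032, f₃=-2.6272, f₄=3.4848, f₅=22.
(h/2)·[f₀ + 2f₁ + 2f₂ + 2f₃ + 2f₄ + f₅] = 0.2·(20.7744) = 4.15488.

4.15488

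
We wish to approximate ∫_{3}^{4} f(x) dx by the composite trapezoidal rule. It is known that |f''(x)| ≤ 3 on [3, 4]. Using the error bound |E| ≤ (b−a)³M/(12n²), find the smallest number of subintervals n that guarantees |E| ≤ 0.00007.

60

Need 3/(12n²) ≤ 0.00007.
n² ≥ 3/(12·0.00007) = 3571.43 ⇒ n ≥ 59.7614, so the smallest n is 60.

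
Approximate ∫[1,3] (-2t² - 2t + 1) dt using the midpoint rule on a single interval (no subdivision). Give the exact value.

-22

M = (b−a)·f(2) = 2·(-11) = -22.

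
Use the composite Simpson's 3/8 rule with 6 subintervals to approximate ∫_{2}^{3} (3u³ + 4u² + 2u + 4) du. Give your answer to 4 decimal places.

83.0833

h = (3 − 2)/6 = 0.166667.
Nodes u₀,…,u₆ = 2, 2.166667, 2.333333, 2.5, 2.666667, 2.833333, 3.
f(u) = 3u³ + 4u² + 2u + 4: f₀=48, f₁=57.625, f₂=68.555556, f₃=80.875, f₄=94.666667, f₅=110.013889, f₆=127.
(3h/8)·[f₀ + 3f₁ + 3f₂ + 2f₃ + 3f₄ + 3f₅ + f₆] = 0.0625·(1329.333333) = 83.0833.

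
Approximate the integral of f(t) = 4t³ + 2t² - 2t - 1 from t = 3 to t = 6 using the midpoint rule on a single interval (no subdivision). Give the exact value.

1185

M = (b−a)·f(4.5) = 3·(395) = 1185.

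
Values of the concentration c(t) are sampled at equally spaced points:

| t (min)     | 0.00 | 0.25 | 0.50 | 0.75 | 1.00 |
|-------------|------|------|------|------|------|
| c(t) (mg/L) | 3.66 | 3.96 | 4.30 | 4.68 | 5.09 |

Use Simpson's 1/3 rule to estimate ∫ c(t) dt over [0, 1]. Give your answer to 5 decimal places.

h = 0.25, n = 4.
(h/3)·[y₀ + 4y₁ + 2y₂ + 4y₃ + y₄] = 0.083333·(51.91) = 4.32583.

4.32583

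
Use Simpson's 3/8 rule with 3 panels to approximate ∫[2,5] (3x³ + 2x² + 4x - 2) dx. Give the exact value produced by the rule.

570.75

h = (5 − 2)/3 = 1.
Nodes x₀,…,x₃ = 2, 3, 4, 5.
f(x) = 3x³ + 2x² + 4x - 2: f₀=38, f₁=109, f₂=238, f₃=443.
(3h/8)·[f₀ + 3f₁ + 3f₂ + f₃] = 0.375·(1522) = 570.75.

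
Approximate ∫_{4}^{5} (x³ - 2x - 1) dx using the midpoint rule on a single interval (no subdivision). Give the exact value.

M = (b−a)·f(4.5) = 1·(81.125) = 81.125.

81.125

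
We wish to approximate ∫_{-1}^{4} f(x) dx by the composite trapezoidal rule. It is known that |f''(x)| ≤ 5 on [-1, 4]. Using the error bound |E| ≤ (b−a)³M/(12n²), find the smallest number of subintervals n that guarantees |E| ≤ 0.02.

Need 625/(12n²) ≤ 0.02.
n² ≥ 625/(12·0.02) = 2604.17 ⇒ n ≥ 51.0310, so the smallest n is 52.

52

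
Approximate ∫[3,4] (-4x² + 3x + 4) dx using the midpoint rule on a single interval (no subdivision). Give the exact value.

-34.5

M = (b−a)·f(3.5) = 1·(-34.5) = -34.5.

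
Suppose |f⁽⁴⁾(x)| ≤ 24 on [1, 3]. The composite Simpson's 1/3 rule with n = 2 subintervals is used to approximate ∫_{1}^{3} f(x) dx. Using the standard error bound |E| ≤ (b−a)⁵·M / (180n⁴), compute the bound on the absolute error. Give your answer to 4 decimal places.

0.2667

|E| ≤ (2)⁵·24 / (180·2⁴) = 768/2880 = 0.2667.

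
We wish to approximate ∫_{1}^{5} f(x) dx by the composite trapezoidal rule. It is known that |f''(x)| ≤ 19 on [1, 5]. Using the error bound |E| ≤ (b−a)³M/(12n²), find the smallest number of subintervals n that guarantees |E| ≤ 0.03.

Need 1216/(12n²) ≤ 0.03.
n² ≥ 1216/(12·0.03) = 3377.78 ⇒ n ≥ 58.1187, so the smallest n is 59.

59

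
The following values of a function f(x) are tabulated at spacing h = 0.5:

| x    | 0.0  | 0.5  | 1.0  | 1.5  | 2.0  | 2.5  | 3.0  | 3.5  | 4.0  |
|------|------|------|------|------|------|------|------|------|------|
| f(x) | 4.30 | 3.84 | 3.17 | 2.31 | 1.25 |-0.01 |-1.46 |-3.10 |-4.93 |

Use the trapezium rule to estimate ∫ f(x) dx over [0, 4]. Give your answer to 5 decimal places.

2.84250

h = 0.5, n = 8.
(h/2)·[y₀ + 2y₁ + 2y₂ + 2y₃ + 2y₄ + 2y₅ + 2y₆ + 2y₇ + y₈] = 0.25·(11.37) = 2.84250.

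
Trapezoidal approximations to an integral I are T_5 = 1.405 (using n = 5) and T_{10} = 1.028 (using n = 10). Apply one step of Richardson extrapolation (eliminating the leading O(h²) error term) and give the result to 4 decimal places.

R = (4·T_{10} − T_5) / 3 = (4·1.028 − 1.405)/3 = (2.707)/3 = 0.9023.

0.9023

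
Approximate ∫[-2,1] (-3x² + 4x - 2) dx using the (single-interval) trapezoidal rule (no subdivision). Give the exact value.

-34.5

T = (b−a)/2 · [f(-2) + f(1)] = 1.5·[(-22) + (-1)] = -34.5.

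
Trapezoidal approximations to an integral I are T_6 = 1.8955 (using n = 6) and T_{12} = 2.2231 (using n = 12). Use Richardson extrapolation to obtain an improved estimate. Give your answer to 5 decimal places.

R = (4·T_{12} − T_6) / 3 = (4·2.2231 − 1.8955)/3 = (6.9969)/3 = 2.33230.

2.33230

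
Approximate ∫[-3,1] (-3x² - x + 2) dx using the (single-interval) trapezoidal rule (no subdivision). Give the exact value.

T = (b−a)/2 · [f(-3) + f(1)] = 2·[(-22) + (-2)] = -48.

-48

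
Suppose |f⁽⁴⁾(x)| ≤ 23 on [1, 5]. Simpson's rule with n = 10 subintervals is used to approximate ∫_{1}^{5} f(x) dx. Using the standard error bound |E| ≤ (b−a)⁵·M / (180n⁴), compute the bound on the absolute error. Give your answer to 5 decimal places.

|E| ≤ (4)⁵·23 / (180·10⁴) = 23552/1800000 = 0.01308.

0.01308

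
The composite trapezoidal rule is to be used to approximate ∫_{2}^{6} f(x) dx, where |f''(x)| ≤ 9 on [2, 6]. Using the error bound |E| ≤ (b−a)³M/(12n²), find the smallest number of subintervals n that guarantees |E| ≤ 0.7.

9

Need 576/(12n²) ≤ 0.7.
n² ≥ 576/(12·0.7) = 68.5714 ⇒ n ≥ 8.2808, so the smallest n is 9.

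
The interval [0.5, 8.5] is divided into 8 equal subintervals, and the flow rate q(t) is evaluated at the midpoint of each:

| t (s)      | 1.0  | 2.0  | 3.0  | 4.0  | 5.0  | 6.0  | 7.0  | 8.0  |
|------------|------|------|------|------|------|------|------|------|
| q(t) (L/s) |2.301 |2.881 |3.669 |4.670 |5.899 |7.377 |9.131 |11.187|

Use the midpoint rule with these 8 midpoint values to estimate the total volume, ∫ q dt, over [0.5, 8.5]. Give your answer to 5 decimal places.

47.11500

h = 1, n = 8.
h·[y(m₁) + y(m₂) + y(m₃) + y(m₄) + y(m₅) + y(m₆) + y(m₇) + y(m₈)] = 1·(47.115) = 47.11500.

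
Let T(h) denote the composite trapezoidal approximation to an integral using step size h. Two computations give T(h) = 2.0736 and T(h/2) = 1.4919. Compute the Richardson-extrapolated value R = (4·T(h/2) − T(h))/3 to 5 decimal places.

R = (4·T(h/2) − T(h)) / 3 = (4·1.4919 − 2.0736)/3 = (3.8940)/3 = 1.29800.

1.29800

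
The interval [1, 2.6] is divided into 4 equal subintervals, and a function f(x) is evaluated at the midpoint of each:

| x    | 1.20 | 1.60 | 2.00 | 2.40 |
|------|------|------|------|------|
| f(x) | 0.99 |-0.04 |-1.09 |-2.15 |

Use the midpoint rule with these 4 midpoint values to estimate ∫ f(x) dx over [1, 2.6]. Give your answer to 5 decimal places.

h = 0.4, n = 4.
h·[y(m₁) + y(m₂) + y(m₃) + y(m₄)] = 0.4·(-2.29) = -0.91600.

-0.91600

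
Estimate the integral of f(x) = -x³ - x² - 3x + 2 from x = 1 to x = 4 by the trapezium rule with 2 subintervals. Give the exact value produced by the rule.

-110.8125

h = (4 − 1)/2 = 1.5.
Nodes x₀,…,x₂ = 1, 2.5, 4.
f(x) = -x³ - x² - 3x + 2: f₀=-3, f₁=-27.375, f₂=-90.
(h/2)·[f₀ + 2f₁ + f₂] = 0.75·(-147.75) = -110.8125.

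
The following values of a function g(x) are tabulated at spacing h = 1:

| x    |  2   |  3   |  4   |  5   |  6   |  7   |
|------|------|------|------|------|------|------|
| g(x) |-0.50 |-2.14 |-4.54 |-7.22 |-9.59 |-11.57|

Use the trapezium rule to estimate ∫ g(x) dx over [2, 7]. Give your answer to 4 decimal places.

h = 1, n = 5.
(h/2)·[y₀ + 2y₁ + 2y₂ + 2y₃ + 2y₄ + y₅] = 0.5·(-59.05) = -29.5250.

-29.5250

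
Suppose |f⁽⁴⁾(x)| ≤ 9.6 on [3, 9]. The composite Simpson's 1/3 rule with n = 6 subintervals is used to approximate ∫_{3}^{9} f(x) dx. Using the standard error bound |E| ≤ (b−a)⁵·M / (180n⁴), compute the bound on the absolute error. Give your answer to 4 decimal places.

0.3200

|E| ≤ (6)⁵·9.6 / (180·6⁴) = 74649.6/233280 = 0.3200.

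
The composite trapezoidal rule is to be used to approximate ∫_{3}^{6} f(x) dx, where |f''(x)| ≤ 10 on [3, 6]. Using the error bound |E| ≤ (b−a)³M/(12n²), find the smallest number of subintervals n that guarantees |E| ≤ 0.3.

Need 270/(12n²) ≤ 0.3.
n² ≥ 270/(12·0.3) = 75 ⇒ n ≥ 8.6603, so the smallest n is 9.

9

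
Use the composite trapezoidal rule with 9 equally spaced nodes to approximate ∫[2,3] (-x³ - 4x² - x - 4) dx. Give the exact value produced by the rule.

h = (3 − 2)/8 = 0.125.
Nodes x₀,…,x₈ = 2, 2.125, 2.25, 2.375, 2.5, 2.625, 2.75, 2.875, 3.
f(x) = -x³ - 4x² - x - 4: f₀=-30, f₁=-33.783203125, f₂=-37.890625, f₃=-42.333984375, f₄=-47.125, f₅=-52.275390625, f₆=-57.796875, f₇=-63.701171875, f₈=-70.
(h/2)·[f₀ + 2f₁ + 2f₂ + 2f₃ + 2f₄ + 2f₅ + 2f₆ + 2f₇ + f₈] = 0.0625·(-769.8125) = -48.11328125.

-48.11328125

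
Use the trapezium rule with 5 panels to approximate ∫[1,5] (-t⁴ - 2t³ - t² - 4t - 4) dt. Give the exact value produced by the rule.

-1076.63872

h = (5 − 1)/5 = 0.8.
Nodes t₀,…,t₅ = 1, 1.8, 2.6, 3.4, 4.2, 5.
f(t) = -t⁴ - 2t³ - t² - 4t - 4: f₀=-12, f₁=-36.6016, f₂=-102.0096, f₃=-241.4016, f₄=-497.7856, f₅=-924.
(h/2)·[f₀ + 2f₁ + 2f₂ + 2f₃ + 2f₄ + f₅] = 0.4·(-2691.5968) = -1076.63872.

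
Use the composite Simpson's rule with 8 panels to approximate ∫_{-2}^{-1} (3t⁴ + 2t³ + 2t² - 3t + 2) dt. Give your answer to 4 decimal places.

22.2668

h = (-1 − (-2))/8 = 0.125.
Nodes t₀,…,t₈ = -2, -1.875, -1.75, -1.625, -1.5, -1.375, -1.25, -1.125, -1.
f(t) = 3t⁴ + 2t³ + 2t² - 3t + 2: f₀=48, f₁=38.551513671875, f₂=30.79296875, f₃=24.492919921875, f₄=19.4375, f₅=15.430419921875, f₆=12.29296875, f₇=9.864013671875, f₈=8.
(h/3)·[f₀ + 4f₁ + 2f₂ + 4f₃ + 2f₄ + 4f₅ + 2f₆ + 4f₇ + f₈] = 0.041667·(534.40234375) = 22.2668.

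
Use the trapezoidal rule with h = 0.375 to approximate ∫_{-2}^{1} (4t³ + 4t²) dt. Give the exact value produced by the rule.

h = (1 − (-2))/8 = 0.375.
Nodes t₀,…,t₈ = -2, -1.625, -1.25, -0.875, -0.5, -0.125, 0.25, 0.625, 1.
f(t) = 4t³ + 4t²: f₀=-16, f₁=-6.6015625, f₂=-1.5625, f₃=0.3828125, f₄=0.5, f₅=0.0546875, f₆=0.3125, f₇=2.5390625, f₈=8.
(h/2)·[f₀ + 2f₁ + 2f₂ + 2f₃ + 2f₄ + 2f₅ + 2f₆ + 2f₇ + f₈] = 0.1875·(-16.75) = -3.140625.

-3.140625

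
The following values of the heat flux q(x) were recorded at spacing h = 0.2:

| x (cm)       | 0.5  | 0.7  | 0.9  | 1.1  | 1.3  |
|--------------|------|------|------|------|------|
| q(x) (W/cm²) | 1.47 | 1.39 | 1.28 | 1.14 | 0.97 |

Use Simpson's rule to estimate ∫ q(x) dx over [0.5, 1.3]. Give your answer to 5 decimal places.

1.00800

h = 0.2, n = 4.
(h/3)·[y₀ + 4y₁ + 2y₂ + 4y₃ + y₄] = 0.066667·(15.12) = 1.00800.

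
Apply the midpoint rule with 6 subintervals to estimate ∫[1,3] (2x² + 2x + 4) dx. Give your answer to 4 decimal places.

h = (3 − 1)/6 = 0.333333.
Midpoints m₁,…,m₆ = 1.166667, 1.5, 1.833333, 2.166667, 2.5, 2.833333.
f(m₁)=9.055556, f(m₂)=11.5, f(m₃)=14.388889, f(m₄)=17.722222, f(m₅)=21.5, f(m₆)=25.722222.
h·[f(m₁) + f(m₂) + f(m₃) + f(m₄) + f(m₅) + f(m₆)] = 0.333333·(99.888889) = 33.2963.

33.2963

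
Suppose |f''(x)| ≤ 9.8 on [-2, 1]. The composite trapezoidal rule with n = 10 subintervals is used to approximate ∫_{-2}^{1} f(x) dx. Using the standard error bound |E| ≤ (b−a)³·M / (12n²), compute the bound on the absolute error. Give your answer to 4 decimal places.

|E| ≤ (3)³·9.8 / (12·10²) = 264.6/1200 = 0.2205.

0.2205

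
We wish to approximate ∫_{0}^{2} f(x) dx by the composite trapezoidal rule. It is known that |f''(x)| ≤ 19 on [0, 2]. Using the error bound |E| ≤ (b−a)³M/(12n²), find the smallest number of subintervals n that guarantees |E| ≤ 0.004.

Need 152/(12n²) ≤ 0.004.
n² ≥ 152/(12·0.004) = 3166.67 ⇒ n ≥ 56.2731, so the smallest n is 57.

57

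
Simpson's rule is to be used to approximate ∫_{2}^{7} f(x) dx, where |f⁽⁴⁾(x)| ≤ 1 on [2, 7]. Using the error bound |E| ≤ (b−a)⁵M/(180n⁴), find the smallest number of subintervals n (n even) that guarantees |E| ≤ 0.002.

10

Need 3125/(180n⁴) ≤ 0.002.
n⁴ ≥ 3125/(180·0.002) = 8680.56 ⇒ n ≥ 9.6524, so the smallest even n is 10. (n must be even for Simpson's rule.)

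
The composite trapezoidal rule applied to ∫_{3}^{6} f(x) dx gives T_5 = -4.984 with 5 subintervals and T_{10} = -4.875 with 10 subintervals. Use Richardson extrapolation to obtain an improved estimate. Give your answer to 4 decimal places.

R = (4·T_{10} − T_5) / 3 = (4·(-4.875) − (-4.984))/3 = (-14.516)/3 = -4.8387.

-4.8387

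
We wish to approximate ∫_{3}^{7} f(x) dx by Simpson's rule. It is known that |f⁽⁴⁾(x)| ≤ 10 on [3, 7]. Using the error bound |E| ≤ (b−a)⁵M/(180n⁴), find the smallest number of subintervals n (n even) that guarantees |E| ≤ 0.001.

Need 10240/(180n⁴) ≤ 0.001.
n⁴ ≥ 10240/(180·0.001) = 56888.9 ⇒ n ≥ 15.4439, so the smallest even n is 16. (n must be even for Simpson's rule.)

16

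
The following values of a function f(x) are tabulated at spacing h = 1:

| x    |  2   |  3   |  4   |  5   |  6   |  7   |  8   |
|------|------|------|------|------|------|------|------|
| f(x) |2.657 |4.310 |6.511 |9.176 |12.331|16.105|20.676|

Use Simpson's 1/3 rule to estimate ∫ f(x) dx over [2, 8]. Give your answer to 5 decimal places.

h = 1, n = 6.
(h/3)·[y₀ + 4y₁ + 2y₂ + 4y₃ + 2y₄ + 4y₅ + y₆] = 0.333333·(179.381) = 59.79367.

59.79367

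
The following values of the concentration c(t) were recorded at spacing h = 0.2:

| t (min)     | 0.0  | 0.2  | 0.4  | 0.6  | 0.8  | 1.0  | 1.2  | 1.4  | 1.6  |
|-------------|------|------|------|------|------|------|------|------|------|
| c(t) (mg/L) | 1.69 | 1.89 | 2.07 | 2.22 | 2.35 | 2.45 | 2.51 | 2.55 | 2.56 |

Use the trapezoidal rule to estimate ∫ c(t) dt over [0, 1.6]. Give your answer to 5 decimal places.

3.63300

h = 0.2, n = 8.
(h/2)·[y₀ + 2y₁ + 2y₂ + 2y₃ + 2y₄ + 2y₅ + 2y₆ + 2y₇ + y₈] = 0.1·(36.33) = 3.63300.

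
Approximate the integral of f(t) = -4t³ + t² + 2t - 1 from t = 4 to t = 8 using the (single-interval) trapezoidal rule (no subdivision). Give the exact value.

-4404

T = (b−a)/2 · [f(4) + f(8)] = 2·[(-233) + (-1969)] = -4404.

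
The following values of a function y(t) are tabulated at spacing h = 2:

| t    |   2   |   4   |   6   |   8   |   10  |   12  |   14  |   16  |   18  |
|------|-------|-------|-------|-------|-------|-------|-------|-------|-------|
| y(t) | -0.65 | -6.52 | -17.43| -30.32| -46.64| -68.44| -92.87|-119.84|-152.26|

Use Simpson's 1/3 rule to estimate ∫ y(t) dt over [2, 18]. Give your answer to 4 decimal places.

h = 2, n = 8.
(h/3)·[y₀ + 4y₁ + 2y₂ + 4y₃ + 2y₄ + 4y₅ + 2y₆ + 4y₇ + y₈] = 0.666667·(-1367.27) = -911.5133.

-911.5133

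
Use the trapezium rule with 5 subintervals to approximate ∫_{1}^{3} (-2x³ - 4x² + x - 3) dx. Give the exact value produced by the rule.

-77.52

h = (3 − 1)/5 = 0.4.
Nodes x₀,…,x₅ = 1, 1.4, 1.8, 2.2, 2.6, 3.
f(x) = -2x³ - 4x² + x - 3: f₀=-8, f₁=-14.928, f₂=-25.824, f₃=-41.456, f₄=-62.592, f₅=-90.
(h/2)·[f₀ + 2f₁ + 2f₂ + 2f₃ + 2f₄ + f₅] = 0.2·(-387.6) = -77.52.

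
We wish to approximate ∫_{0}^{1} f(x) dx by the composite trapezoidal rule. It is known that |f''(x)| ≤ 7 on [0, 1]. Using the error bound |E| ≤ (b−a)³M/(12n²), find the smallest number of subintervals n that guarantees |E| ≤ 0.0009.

Need 7/(12n²) ≤ 0.0009.
n² ≥ 7/(12·0.0009) = 648.148 ⇒ n ≥ 25.4588, so the smallest n is 26.

26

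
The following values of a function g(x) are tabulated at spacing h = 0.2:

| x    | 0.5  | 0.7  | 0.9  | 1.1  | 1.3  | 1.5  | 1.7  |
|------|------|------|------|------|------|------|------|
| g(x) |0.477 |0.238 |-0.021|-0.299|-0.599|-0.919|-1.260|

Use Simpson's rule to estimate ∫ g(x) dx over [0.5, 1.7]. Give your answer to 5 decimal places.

-0.39620

h = 0.2, n = 6.
(h/3)·[y₀ + 4y₁ + 2y₂ + 4y₃ + 2y₄ + 4y₅ + y₆] = 0.066667·(-5.943) = -0.39620.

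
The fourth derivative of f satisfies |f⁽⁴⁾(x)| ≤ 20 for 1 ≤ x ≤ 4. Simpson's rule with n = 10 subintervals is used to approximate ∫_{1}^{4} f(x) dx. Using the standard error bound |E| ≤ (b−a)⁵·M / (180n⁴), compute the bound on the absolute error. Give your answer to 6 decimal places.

0.002700

|E| ≤ (3)⁵·20 / (180·10⁴) = 4860/1800000 = 0.002700.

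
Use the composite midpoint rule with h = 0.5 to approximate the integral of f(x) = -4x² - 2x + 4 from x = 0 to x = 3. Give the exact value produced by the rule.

h = (3 − 0)/6 = 0.5.
Midpoints m₁,…,m₆ = 0.25, 0.75, 1.25, 1.75, 2.25, 2.75.
f(m₁)=3.25, f(m₂)=0.25, f(m₃)=-4.75, f(m₄)=-11.75, f(m₅)=-20.75, f(m₆)=-31.75.
h·[f(m₁) + f(m₂) + f(m₃) + f(m₄) + f(m₅) + f(m₆)] = 0.5·(-65.5) = -32.75.

-32.75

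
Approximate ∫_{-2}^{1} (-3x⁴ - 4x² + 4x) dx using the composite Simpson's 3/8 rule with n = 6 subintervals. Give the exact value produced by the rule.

h = (1 − (-2))/6 = 0.5.
Nodes x₀,…,x₆ = -2, -1.5, -1, -0.5, 0, 0.5, 1.
f(x) = -3x⁴ - 4x² + 4x: f₀=-72, f₁=-30.1875, f₂=-11, f₃=-3.1875, f₄=0, f₅=0.8125, f₆=-3.
(3h/8)·[f₀ + 3f₁ + 3f₂ + 2f₃ + 3f₄ + 3f₅ + f₆] = 0.1875·(-202.5) = -37.96875.

-37.96875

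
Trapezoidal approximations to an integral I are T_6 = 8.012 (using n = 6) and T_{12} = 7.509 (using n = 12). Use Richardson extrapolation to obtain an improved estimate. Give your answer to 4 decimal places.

R = (4·T_{12} − T_6) / 3 = (4·7.509 − 8.012)/3 = (22.024)/3 = 7.3413.

7.3413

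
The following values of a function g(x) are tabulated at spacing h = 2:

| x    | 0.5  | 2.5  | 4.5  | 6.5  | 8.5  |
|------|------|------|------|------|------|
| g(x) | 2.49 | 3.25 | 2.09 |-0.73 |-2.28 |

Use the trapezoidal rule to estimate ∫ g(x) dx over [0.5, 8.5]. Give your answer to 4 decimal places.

9.4300

h = 2, n = 4.
(h/2)·[y₀ + 2y₁ + 2y₂ + 2y₃ + y₄] = 1·(9.43) = 9.4300.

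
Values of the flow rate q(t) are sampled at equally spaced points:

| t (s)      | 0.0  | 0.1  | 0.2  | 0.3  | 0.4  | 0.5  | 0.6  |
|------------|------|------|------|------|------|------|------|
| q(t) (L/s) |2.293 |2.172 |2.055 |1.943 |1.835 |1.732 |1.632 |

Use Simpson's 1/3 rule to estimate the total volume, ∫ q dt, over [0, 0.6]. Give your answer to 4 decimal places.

1.1698

h = 0.1, n = 6.
(h/3)·[y₀ + 4y₁ + 2y₂ + 4y₃ + 2y₄ + 4y₅ + y₆] = 0.033333·(35.093) = 1.1698.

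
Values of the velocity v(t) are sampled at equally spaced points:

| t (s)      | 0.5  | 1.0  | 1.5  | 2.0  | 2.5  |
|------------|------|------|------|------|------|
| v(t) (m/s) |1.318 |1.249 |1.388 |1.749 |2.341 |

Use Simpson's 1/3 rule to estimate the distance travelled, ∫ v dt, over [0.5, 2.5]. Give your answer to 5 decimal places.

3.07117

h = 0.5, n = 4.
(h/3)·[y₀ + 4y₁ + 2y₂ + 4y₃ + y₄] = 0.166667·(18.427) = 3.07117.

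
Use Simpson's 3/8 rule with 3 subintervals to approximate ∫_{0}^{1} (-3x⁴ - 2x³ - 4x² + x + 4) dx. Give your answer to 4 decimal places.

2.0556

h = (1 − 0)/3 = 0.333333.
Nodes x₀,…,x₃ = 0, 0.333333, 0.666667, 1.
f(x) = -3x⁴ - 2x³ - 4x² + x + 4: f₀=4, f₁=3.777778, f₂=1.703704, f₃=-4.
(3h/8)·[f₀ + 3f₁ + 3f₂ + f₃] = 0.125·(16.444444) = 2.0556.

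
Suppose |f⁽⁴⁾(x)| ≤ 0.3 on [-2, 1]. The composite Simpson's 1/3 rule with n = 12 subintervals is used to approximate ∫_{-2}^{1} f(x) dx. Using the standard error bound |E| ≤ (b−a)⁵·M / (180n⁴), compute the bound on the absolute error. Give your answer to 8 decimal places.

|E| ≤ (3)⁵·0.3 / (180·12⁴) = 72.9/3732480 = 0.00001953.

0.00001953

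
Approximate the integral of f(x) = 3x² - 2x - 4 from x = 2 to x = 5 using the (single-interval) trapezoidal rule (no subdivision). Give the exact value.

97.5

T = (b−a)/2 · [f(2) + f(5)] = 1.5·[4 + 61] = 97.5.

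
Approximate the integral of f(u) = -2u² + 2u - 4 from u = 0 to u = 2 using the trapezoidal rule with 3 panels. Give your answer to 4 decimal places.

h = (2 − 0)/3 = 0.666667.
Nodes u₀,…,u₃ = 0, 0.666667, 1.333333, 2.
f(u) = -2u² + 2u - 4: f₀=-4, f₁=-3.555556, f₂=-4.888889, f₃=-8.
(h/2)·[f₀ + 2f₁ + 2f₂ + f₃] = 0.333333·(-28.888889) = -9.6296.

-9.6296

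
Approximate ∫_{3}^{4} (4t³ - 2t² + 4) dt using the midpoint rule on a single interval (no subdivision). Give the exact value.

M = (b−a)·f(3.5) = 1·(151) = 151.

151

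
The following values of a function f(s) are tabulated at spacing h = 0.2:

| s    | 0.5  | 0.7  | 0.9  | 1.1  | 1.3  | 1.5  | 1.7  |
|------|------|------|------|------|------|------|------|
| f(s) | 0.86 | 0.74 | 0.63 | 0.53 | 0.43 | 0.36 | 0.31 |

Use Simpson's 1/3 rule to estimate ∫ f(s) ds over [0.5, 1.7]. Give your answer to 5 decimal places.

h = 0.2, n = 6.
(h/3)·[y₀ + 4y₁ + 2y₂ + 4y₃ + 2y₄ + 4y₅ + y₆] = 0.066667·(9.81) = 0.65400.

0.65400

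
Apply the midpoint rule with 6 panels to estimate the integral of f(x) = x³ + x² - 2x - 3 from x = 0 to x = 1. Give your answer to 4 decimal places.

h = (1 − 0)/6 = 0.166667.
Midpoints m₁,…,m₆ = 0.083333, 0.25, 0.416667, 0.583333, 0.75, 0.916667.
f(m₁)=-3.159144, f(m₂)=-3.421875, f(m₃)=-3.587384, f(m₄)=-3.627894, f(m₅)=-3.515625, f(m₆)=-3.222801.
h·[f(m₁) + f(m₂) + f(m₃) + f(m₄) + f(m₅) + f(m₆)] = 0.166667·(-20.534722) = -3.4225.

-3.4225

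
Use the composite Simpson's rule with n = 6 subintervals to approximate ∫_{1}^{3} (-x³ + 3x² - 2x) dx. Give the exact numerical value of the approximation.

h = (3 − 1)/6 = 0.333333.
Nodes x₀,…,x₆ = 1, 1.333333, 1.666667, 2, 2.333333, 2.666667, 3.
f(x) = -x³ + 3x² - 2x: f₀=0, f₁=0.296296, f₂=0.370370, f₃=0, f₄=-1.037037, f₅=-2.962963, f₆=-6.
(h/3)·[f₀ + 4f₁ + 2f₂ + 4f₃ + 2f₄ + 4f₅ + f₆] = 0.111111·(-18) = -2.

-2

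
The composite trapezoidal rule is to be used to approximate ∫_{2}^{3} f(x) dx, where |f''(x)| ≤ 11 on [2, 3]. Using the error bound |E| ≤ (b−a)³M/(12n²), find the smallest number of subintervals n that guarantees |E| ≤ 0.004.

16

Need 11/(12n²) ≤ 0.004.
n² ≥ 11/(12·0.004) = 229.167 ⇒ n ≥ 15.1383, so the smallest n is 16.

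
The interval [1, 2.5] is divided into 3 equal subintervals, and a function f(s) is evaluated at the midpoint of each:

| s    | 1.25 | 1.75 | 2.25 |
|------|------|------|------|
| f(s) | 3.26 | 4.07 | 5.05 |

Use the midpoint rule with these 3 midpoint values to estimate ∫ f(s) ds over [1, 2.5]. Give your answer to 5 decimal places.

6.19000

h = 0.5, n = 3.
h·[y(m₁) + y(m₂) + y(m₃)] = 0.5·(12.38) = 6.19000.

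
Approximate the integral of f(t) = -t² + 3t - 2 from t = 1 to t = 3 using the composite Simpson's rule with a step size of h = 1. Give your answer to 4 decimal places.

-0.6667

h = (3 − 1)/2 = 1.
Nodes t₀,…,t₂ = 1, 2, 3.
f(t) = -t² + 3t - 2: f₀=0, f₁=0, f₂=-2.
(h/3)·[f₀ + 4f₁ + f₂] = 0.333333·(-2) = -0.6667.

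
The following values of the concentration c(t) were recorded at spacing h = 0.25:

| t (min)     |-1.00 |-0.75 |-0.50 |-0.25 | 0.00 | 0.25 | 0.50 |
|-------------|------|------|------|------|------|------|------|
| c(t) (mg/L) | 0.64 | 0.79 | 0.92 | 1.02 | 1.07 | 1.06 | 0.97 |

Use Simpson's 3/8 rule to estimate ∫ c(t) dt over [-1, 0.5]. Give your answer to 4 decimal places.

1.4222

h = 0.25, n = 6.
(3h/8)·[y₀ + 3y₁ + 3y₂ + 2y₃ + 3y₄ + 3y₅ + y₆] = 0.09375·(15.17) = 1.4222.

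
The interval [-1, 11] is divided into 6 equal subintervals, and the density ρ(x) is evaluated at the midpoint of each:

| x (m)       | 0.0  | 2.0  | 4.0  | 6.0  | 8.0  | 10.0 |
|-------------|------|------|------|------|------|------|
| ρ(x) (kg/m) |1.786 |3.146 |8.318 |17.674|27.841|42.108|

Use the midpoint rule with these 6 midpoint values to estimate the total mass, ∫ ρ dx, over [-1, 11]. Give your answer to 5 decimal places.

h = 2, n = 6.
h·[y(m₁) + y(m₂) + y(m₃) + y(m₄) + y(m₅) + y(m₆)] = 2·(100.873) = 201.74600.

201.74600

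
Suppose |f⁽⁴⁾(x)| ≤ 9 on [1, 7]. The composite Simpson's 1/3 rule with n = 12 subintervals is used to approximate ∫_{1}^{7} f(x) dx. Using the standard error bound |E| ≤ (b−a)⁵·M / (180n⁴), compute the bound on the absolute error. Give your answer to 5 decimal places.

|E| ≤ (6)⁵·9 / (180·12⁴) = 69984/3732480 = 0.01875.

0.01875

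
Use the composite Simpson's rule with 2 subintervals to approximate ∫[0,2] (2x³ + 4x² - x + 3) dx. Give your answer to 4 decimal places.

22.6667

h = (2 − 0)/2 = 1.
Nodes x₀,…,x₂ = 0, 1, 2.
f(x) = 2x³ + 4x² - x + 3: f₀=3, f₁=8, f₂=33.
(h/3)·[f₀ + 4f₁ + f₂] = 0.333333·(68) = 22.6667.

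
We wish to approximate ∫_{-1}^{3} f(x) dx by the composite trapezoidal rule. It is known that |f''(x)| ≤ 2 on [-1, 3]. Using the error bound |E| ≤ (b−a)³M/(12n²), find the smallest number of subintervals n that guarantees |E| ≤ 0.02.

24

Need 128/(12n²) ≤ 0.02.
n² ≥ 128/(12·0.02) = 533.333 ⇒ n ≥ 23.0940, so the smallest n is 24.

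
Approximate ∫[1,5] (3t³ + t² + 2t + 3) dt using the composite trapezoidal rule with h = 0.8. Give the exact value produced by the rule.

557.28

h = (5 − 1)/5 = 0.8.
Nodes t₀,…,t₅ = 1, 1.8, 2.6, 3.4, 4.2, 5.
f(t) = 3t³ + t² + 2t + 3: f₀=9, f₁=27.336, f₂=67.688, f₃=139.272, f₄=251.304, f₅=413.
(h/2)·[f₀ + 2f₁ + 2f₂ + 2f₃ + 2f₄ + f₅] = 0.4·(1393.2) = 557.28.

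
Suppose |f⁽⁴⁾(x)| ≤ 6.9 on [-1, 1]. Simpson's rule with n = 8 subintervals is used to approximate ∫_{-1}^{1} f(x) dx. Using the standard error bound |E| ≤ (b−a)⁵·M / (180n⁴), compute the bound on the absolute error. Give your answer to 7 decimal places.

|E| ≤ (2)⁵·6.9 / (180·8⁴) = 220.8/737280 = 0.0002995.

0.0002995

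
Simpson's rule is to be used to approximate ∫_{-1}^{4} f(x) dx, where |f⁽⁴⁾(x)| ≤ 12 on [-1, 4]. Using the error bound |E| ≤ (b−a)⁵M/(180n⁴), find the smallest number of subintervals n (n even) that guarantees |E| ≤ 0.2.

6

Need 37500/(180n⁴) ≤ 0.2.
n⁴ ≥ 37500/(180·0.2) = 1041.67 ⇒ n ≥ 5.6811, so the smallest even n is 6. (n must be even for Simpson's rule.)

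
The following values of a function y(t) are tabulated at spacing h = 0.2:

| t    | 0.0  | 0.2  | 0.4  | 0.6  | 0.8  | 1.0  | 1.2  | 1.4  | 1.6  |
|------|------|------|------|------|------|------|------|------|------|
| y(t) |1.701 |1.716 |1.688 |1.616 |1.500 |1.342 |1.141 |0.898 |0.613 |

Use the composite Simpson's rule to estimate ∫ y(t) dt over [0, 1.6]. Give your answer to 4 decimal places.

h = 0.2, n = 8.
(h/3)·[y₀ + 4y₁ + 2y₂ + 4y₃ + 2y₄ + 4y₅ + 2y₆ + 4y₇ + y₈] = 0.066667·(33.260) = 2.2173.

2.2173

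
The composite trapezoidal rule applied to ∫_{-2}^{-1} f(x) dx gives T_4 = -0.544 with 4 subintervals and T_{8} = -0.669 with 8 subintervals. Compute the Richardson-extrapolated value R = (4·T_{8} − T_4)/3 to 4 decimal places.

R = (4·T_{8} − T_4) / 3 = (4·(-0.669) − (-0.544))/3 = (-2.132)/3 = -0.7107.

-0.7107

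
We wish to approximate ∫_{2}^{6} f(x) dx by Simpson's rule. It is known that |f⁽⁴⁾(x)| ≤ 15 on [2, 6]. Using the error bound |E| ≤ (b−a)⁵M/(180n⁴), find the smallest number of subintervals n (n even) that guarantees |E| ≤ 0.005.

12

Need 15360/(180n⁴) ≤ 0.005.
n⁴ ≥ 15360/(180·0.005) = 17066.7 ⇒ n ≥ 11.4298, so the smallest even n is 12. (n must be even for Simpson's rule.)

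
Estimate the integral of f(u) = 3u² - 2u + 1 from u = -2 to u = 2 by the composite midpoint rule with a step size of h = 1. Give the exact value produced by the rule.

19

h = (2 − (-2))/4 = 1.
Midpoints m₁,…,m₄ = -1.5, -0.5, 0.5, 1.5.
f(m₁)=10.75, f(m₂)=2.75, f(m₃)=0.75, f(m₄)=4.75.
h·[f(m₁) + f(m₂) + f(m₃) + f(m₄)] = 1·(19) = 19.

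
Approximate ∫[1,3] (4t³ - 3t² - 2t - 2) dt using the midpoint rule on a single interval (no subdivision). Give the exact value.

M = (b−a)·f(2) = 2·(14) = 28.

28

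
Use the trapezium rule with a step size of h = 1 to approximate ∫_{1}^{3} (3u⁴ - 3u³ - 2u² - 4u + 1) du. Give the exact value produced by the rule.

73

h = (3 − 1)/2 = 1.
Nodes u₀,…,u₂ = 1, 2, 3.
f(u) = 3u⁴ - 3u³ - 2u² - 4u + 1: f₀=-5, f₁=9, f₂=133.
(h/2)·[f₀ + 2f₁ + f₂] = 0.5·(146) = 73.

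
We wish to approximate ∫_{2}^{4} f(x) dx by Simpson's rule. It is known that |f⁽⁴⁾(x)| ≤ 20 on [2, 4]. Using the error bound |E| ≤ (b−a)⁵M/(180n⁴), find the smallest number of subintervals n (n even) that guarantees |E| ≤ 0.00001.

26

Need 640/(180n⁴) ≤ 0.00001.
n⁴ ≥ 640/(180·0.00001) = 355556 ⇒ n ≥ 24.4189, so the smallest even n is 26. (n must be even for Simpson's rule.)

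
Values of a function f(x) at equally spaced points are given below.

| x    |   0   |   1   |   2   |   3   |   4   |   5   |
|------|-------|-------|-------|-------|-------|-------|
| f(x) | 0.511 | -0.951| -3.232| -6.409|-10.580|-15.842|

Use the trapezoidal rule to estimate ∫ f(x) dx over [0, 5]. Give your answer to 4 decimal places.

h = 1, n = 5.
(h/2)·[y₀ + 2y₁ + 2y₂ + 2y₃ + 2y₄ + y₅] = 0.5·(-57.675) = -28.8375.

-28.8375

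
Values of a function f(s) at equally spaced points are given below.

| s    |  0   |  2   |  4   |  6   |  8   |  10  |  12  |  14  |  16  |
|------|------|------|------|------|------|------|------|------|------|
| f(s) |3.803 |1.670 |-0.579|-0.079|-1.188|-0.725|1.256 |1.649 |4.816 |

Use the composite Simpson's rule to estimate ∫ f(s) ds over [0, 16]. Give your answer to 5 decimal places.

h = 2, n = 8.
(h/3)·[y₀ + 4y₁ + 2y₂ + 4y₃ + 2y₄ + 4y₅ + 2y₆ + 4y₇ + y₈] = 0.666667·(17.657) = 11.77133.

11.77133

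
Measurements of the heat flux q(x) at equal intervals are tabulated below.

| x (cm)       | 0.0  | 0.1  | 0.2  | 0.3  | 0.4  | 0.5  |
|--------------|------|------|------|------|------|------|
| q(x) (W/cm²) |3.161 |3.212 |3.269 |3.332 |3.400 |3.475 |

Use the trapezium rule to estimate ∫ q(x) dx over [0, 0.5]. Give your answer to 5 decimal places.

h = 0.1, n = 5.
(h/2)·[y₀ + 2y₁ + 2y₂ + 2y₃ + 2y₄ + y₅] = 0.05·(33.062) = 1.65310.

1.65310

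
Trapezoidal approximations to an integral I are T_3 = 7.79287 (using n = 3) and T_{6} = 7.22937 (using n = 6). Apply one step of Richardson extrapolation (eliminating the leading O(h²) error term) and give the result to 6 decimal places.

7.041537

R = (4·T_{6} − T_3) / 3 = (4·7.22937 − 7.79287)/3 = (21.12461)/3 = 7.041537.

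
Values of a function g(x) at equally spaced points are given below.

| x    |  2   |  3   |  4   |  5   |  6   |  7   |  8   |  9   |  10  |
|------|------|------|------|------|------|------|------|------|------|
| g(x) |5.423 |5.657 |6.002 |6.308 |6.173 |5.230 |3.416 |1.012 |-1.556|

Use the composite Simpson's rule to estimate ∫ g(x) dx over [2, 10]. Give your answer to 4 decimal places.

35.9590

h = 1, n = 8.
(h/3)·[y₀ + 4y₁ + 2y₂ + 4y₃ + 2y₄ + 4y₅ + 2y₆ + 4y₇ + y₈] = 0.333333·(107.877) = 35.9590.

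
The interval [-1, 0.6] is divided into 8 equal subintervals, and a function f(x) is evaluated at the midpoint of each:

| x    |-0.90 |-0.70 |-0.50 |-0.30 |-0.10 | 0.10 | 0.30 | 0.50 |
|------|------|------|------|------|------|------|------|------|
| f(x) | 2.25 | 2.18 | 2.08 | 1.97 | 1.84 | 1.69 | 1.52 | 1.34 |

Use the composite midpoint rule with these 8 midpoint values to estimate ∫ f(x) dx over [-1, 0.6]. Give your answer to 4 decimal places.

2.9740

h = 0.2, n = 8.
h·[y(m₁) + y(m₂) + y(m₃) + y(m₄) + y(m₅) + y(m₆) + y(m₇) + y(m₈)] = 0.2·(14.87) = 2.9740.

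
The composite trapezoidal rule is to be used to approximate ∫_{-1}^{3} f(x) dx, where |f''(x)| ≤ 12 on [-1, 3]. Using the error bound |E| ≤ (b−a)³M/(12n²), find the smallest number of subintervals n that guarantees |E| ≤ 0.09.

Need 768/(12n²) ≤ 0.09.
n² ≥ 768/(12·0.09) = 711.111 ⇒ n ≥ 26.6667, so the smallest n is 27.

27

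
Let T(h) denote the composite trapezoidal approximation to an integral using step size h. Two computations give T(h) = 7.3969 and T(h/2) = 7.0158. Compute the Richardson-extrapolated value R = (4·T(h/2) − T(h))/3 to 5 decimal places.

6.88877

R = (4·T(h/2) − T(h)) / 3 = (4·7.0158 − 7.3969)/3 = (20.6663)/3 = 6.88877.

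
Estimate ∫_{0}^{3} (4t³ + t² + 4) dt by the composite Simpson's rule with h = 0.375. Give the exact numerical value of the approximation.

102

h = (3 − 0)/8 = 0.375.
Nodes t₀,…,t₈ = 0, 0.375, 0.75, 1.125, 1.5, 1.875, 2.25, 2.625, 3.
f(t) = 4t³ + t² + 4: f₀=4, f₁=4.3515625, f₂=6.25, f₃=10.9609375, f₄=19.75, f₅=33.8828125, f₆=54.625, f₇=83.2421875, f₈=121.
(h/3)·[f₀ + 4f₁ + 2f₂ + 4f₃ + 2f₄ + 4f₅ + 2f₆ + 4f₇ + f₈] = 0.125·(816) = 102.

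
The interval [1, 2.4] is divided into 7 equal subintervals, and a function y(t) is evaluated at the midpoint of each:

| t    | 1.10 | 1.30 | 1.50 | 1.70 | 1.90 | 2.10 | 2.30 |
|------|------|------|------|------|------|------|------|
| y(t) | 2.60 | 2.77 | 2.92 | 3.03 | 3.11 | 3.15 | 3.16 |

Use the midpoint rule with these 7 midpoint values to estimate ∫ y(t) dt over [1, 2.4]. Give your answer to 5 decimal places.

4.14800

h = 0.2, n = 7.
h·[y(m₁) + y(m₂) + y(m₃) + y(m₄) + y(m₅) + y(m₆) + y(m₇)] = 0.2·(20.74) = 4.14800.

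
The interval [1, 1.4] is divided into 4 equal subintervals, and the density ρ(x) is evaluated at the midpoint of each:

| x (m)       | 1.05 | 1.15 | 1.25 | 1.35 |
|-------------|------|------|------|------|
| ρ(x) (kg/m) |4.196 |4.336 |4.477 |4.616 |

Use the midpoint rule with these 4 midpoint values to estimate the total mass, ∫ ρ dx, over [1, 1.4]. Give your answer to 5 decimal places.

1.76250

h = 0.1, n = 4.
h·[y(m₁) + y(m₂) + y(m₃) + y(m₄)] = 0.1·(17.625) = 1.76250.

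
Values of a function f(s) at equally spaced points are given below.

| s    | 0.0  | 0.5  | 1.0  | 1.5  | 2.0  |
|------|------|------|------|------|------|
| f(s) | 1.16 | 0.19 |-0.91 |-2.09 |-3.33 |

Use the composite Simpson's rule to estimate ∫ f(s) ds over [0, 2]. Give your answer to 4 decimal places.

h = 0.5, n = 4.
(h/3)·[y₀ + 4y₁ + 2y₂ + 4y₃ + y₄] = 0.166667·(-11.59) = -1.9317.

-1.9317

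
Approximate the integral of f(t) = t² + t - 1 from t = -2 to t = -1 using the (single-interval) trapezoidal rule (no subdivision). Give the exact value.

T = (b−a)/2 · [f(-2) + f(-1)] = 0.5·[1 + (-1)] = 0.

0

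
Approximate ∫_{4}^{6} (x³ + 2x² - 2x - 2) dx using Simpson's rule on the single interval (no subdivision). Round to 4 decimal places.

S = (b−a)/6 · [f(4) + 4f(5) + f(6)] = 0.333333·[86 + 4·163 + 274] = 337.3333.

337.3333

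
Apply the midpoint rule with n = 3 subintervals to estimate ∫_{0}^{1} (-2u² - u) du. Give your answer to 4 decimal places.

h = (1 − 0)/3 = 0.333333.
Midpoints m₁,…,m₃ = 0.166667, 0.5, 0.833333.
f(m₁)=-0.222222, f(m₂)=-1, f(m₃)=-2.222222.
h·[f(m₁) + f(m₂) + f(m₃)] = 0.333333·(-3.444444) = -1.1481.

-1.1481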